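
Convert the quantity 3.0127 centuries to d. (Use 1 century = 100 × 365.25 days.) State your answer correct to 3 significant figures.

110000 d

1 century = 36525.0 d.
3.0127 × 36525.0 ≈ 110000 d.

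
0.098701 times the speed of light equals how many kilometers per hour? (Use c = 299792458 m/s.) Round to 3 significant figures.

1 c = 1.07925 × 10^9 km/h.
Thus 0.098701 × 1.07925 × 10^9 ≈ 1.07 × 10^8 km/h.

1.07 × 10^8 kilometers per hour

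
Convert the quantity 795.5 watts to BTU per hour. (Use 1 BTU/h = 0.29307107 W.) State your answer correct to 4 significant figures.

2714 BTU/h

1 W = 3.41214 BTU per hour.
Then 795.5 × 3.41214 ≈ 2714 BTU/h.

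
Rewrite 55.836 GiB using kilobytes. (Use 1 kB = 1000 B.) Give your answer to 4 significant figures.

1 gibibyte = 1.07374 × 10^6 kB.
So 55.836 × 1.07374 × 10^6 ≈ 5.995 × 10^7 kB.

5.995 × 10^7 kB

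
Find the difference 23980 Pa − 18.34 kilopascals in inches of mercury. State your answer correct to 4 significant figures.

1.665 inHg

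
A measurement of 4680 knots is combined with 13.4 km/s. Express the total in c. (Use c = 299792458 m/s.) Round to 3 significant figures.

5.27 × 10^-5 times the speed of light

4680 kn = 8.03089 × 10^-6 c and 13.4 km/s = 4.46976 × 10^-5 c.
8.03089 × 10^-6 + 4.46976 × 10^-5 ≈ 5.27 × 10^-5 c.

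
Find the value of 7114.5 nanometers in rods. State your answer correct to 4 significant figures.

1.415e-6 rod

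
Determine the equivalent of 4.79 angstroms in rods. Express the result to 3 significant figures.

1 angstrom = 1.98839 × 10^-11 rod.
Then 4.79 × 1.98839 × 10^-11 ≈ 9.52 × 10^-11 rod.

9.52 × 10^-11 rods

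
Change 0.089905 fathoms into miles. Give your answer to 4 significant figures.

0.0001022 mi

1 fathom = 0.00113636 mi.
Then 0.089905 × 0.00113636 ≈ 0.0001022 mi.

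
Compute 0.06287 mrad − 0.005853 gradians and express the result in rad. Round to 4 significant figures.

-2.907 × 10^-5 rad

0.06287 mrad = 6.28700 × 10^-5 rad and 0.005853 grad = 9.19387 × 10^-5 rad.
6.28700 × 10^-5 − 9.19387 × 10^-5 ≈ -2.907 × 10^-5 rad.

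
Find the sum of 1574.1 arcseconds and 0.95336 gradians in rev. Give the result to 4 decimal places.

0.0036 rev

1574.1 arcsec = 0.00121458 rev and 0.95336 grad = 0.00238340 rev.
0.00121458 + 0.00238340 ≈ 0.0036 rev.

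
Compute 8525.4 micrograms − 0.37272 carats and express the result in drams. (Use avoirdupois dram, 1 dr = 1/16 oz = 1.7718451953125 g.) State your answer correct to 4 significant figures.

-0.03726 dr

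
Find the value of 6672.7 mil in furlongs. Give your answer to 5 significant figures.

0.00084251 furlongs

1 mil = 1.262626 × 10^-7 furlong.
Thus 6672.7 × 1.262626 × 10^-7 ≈ 0.00084251 furlong.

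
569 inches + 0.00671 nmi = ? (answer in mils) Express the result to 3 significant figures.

1.06e+6 mil

569 in = 569000 mil and 0.00671 nmi = 489249 mil.
569000 + 489249 ≈ 1.06e+6 mil.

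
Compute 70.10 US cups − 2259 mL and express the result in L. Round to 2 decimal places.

14.33 liters

70.10 US cup = 16.5848 L and 2259 mL = 2.25900 L.
16.5848 − 2.25900 ≈ 14.33 L.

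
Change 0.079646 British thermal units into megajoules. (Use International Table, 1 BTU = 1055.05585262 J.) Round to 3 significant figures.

8.40e-5 MJ

1 British thermal unit = 0.00105506 MJ.
So 0.079646 × 0.00105506 ≈ 8.40e-5 MJ.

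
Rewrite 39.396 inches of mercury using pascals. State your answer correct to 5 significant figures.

133410 Pa

1 inHg = 3386.39 pascals.
Then 39.396 × 3386.39 ≈ 133410 Pa.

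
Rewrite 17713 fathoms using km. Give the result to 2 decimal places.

32.39 km

1 fathom = 0.00182880 kilometers.
17713 × 0.00182880 ≈ 32.39 km.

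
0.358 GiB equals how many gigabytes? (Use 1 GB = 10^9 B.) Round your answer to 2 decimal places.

0.38 gigabytes

1 gibibyte = 1.07374 gigabytes.
0.358 × 1.07374 ≈ 0.38 GB.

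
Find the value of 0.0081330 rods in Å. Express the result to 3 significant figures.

4.09 × 10^8 Å

1 rod = 5.02920 × 10^10 angstroms.
So 0.0081330 × 5.02920 × 10^10 ≈ 4.09 × 10^8 Å.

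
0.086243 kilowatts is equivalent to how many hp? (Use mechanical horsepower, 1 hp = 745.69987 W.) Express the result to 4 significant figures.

1 kW = 1.34102 horsepower.
Thus 0.086243 × 1.34102 ≈ 0.1157 hp.

0.1157 hp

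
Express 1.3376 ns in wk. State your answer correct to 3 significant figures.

1 nanosecond = 1.65344 × 10^-15 weeks.
So 1.3376 × 1.65344 × 10^-15 ≈ 2.21 × 10^-15 wk.

2.21 × 10^-15 weeks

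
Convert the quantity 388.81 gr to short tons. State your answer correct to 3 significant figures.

2.78e-5 short ton

1 grain = 7.14286e-8 short ton.
388.81 × 7.14286e-8 ≈ 2.78e-5 short ton.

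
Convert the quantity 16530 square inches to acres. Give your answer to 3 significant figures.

0.00264 acres

1 square inch = 1.59423 × 10^-7 acre.
16530 × 1.59423 × 10^-7 ≈ 0.00264 acre.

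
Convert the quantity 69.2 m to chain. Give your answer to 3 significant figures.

3.44 chain

1 m = 0.0497097 chain.
Then 69.2 × 0.0497097 ≈ 3.44 chain.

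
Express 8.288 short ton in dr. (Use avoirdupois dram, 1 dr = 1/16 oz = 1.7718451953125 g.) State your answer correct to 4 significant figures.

4.243 × 10^6 drams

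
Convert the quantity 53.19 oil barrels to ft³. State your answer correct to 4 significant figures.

1 oil barrel = 5.61458 cubic feet.
Thus 53.19 × 5.61458 ≈ 298.6 ft³.

298.6 ft³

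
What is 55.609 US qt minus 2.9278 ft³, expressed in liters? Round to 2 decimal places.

-30.28 L

55.609 US qt = 52.6257 L and 2.9278 ft³ = 82.9061 L.
52.6257 − 82.9061 ≈ -30.28 L.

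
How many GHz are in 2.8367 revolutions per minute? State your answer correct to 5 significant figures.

4.7278 × 10^-11 GHz

1 rpm = 1.66667 × 10^-11 gigahertz.
2.8367 × 1.66667 × 10^-11 ≈ 4.7278 × 10^-11 GHz.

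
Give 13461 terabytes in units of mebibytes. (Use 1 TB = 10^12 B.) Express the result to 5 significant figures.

1.2837e+10 MiB

1 TB = 953674 MiB.
Then 13461 × 953674 ≈ 1.2837e+10 MiB.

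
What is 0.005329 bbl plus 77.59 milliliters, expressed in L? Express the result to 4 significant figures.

0.9248 liters

0.005329 bbl = 0.847243 L and 77.59 mL = 0.0775900 L.
0.847243 + 0.0775900 ≈ 0.9248 L.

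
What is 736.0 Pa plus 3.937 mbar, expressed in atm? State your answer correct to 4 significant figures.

736.0 Pa = 0.00726376 atm and 3.937 mbar = 0.00388552 atm.
0.00726376 + 0.00388552 ≈ 0.01115 atm.

0.01115 atm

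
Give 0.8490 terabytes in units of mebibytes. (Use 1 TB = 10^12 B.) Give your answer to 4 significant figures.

809700 mebibytes

1 TB = 953674 mebibytes.
Then 0.8490 × 953674 ≈ 809700 MiB.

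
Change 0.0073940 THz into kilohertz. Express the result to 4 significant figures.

7.394 × 10^6 kilohertz

1 THz = 1.00000 × 10^9 kHz.
So 0.0073940 × 1.00000 × 10^9 ≈ 7.394 × 10^6 kHz.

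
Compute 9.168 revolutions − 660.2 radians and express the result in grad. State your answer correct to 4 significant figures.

-38360 gradians

9.168 rev = 3667.20 grad and 660.2 rad = 42029.6 grad.
3667.20 − 42029.6 ≈ -38360 grad.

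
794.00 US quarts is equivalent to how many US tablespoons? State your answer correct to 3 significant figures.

1 US qt = 64.0000 US tbsp.
Then 794.00 × 64.0000 ≈ 50800 US tbsp.

50800 US tablespoons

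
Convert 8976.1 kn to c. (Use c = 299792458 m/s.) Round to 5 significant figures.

1.5403e-5 c

1 knot = 1.71600e-9 c.
Then 8976.1 × 1.71600e-9 ≈ 1.5403e-5 c.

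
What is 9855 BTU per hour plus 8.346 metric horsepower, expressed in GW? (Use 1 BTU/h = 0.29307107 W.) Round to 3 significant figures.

9855 BTU/h = 2.88822 × 10^-6 GW and 8.346 PS = 6.13847 × 10^-6 GW.
2.88822 × 10^-6 + 6.13847 × 10^-6 ≈ 9.03 × 10^-6 GW.

9.03 × 10^-6 gigawatts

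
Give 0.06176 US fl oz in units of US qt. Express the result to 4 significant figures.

0.001930 US qt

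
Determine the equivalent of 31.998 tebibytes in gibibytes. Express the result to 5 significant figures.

32766 GiB

1 TiB = 1024.00 gibibytes.
Thus 31.998 × 1024.00 ≈ 32766 GiB.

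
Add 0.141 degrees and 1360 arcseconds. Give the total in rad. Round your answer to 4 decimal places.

0.141 ° = 0.00246091 rad and 1360 arcsec = 0.00659347 rad.
0.00246091 + 0.00659347 ≈ 0.0091 rad.

0.0091 rad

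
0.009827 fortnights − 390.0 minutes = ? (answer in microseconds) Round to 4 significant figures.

0.009827 fortnight = 1.18867 × 10^10 μs and 390.0 min = 2.34000 × 10^10 μs.
1.18867 × 10^10 − 2.34000 × 10^10 ≈ -1.151 × 10^10 μs.

-1.151 × 10^10 μs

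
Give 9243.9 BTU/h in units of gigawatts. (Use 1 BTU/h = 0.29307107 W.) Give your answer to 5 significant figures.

1 BTU/h = 2.93071e-10 GW.
Thus 9243.9 × 2.93071e-10 ≈ 2.7091e-6 GW.

2.7091e-6 gigawatts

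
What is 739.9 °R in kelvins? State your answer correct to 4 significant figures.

°R = K × 9/5.
Applying the formula gives 411.1 K.

411.1 K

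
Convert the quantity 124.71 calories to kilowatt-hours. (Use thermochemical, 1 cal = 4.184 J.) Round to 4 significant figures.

0.0001449 kWh

1 calorie = 1.16222 × 10^-6 kilowatt-hours.
124.71 × 1.16222 × 10^-6 ≈ 0.0001449 kWh.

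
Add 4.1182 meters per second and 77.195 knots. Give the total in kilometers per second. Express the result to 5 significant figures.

0.043831 kilometers per second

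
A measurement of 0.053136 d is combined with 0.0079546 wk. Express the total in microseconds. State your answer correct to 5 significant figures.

0.053136 d = 4.59095e+9 μs and 0.0079546 wk = 4.81094e+9 μs.
4.59095e+9 + 4.81094e+9 ≈ 9.4019e+9 μs.

9.4019e+9 μs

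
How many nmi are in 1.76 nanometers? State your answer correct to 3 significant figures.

9.50e-13 nautical miles

1 nanometer = 5.39957e-13 nmi.
1.76 × 5.39957e-13 ≈ 9.50e-13 nmi.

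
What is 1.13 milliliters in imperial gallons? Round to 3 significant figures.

1 mL = 0.000219969 imperial gallons.
Thus 1.13 × 0.000219969 ≈ 0.000249 imp gal.

0.000249 imperial gallons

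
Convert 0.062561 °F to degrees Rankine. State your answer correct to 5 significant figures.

°R = °F + 459.67.
Applying the formula gives 459.73 °R.

459.73 degrees Rankine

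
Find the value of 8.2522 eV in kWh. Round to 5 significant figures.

3.6726 × 10^-25 kWh

1 eV = 4.45049 × 10^-26 kilowatt-hours.
Then 8.2522 × 4.45049 × 10^-26 ≈ 3.6726 × 10^-25 kWh.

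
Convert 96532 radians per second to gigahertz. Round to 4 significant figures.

1 rad/s = 1.59155e-10 gigahertz.
96532 × 1.59155e-10 ≈ 1.536e-5 GHz.

1.536e-5 gigahertz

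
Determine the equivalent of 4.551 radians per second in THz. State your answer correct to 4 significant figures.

1 rad/s = 1.59155e-13 terahertz.
4.551 × 1.59155e-13 ≈ 7.243e-13 THz.

7.243e-13 THz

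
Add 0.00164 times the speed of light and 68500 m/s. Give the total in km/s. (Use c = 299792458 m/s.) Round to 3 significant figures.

560 kilometers per second

0.00164 c = 491.660 km/s and 68500 m/s = 68.5000 km/s.
491.660 + 68.5000 ≈ 560 km/s.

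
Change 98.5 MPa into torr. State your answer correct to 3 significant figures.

739000 torr

1 megapascal = 7500.62 torr.
Then 98.5 × 7500.62 ≈ 739000 torr.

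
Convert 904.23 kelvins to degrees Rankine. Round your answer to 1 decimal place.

°R = K × 9/5.
Applying the formula gives 1627.6 °R.

1627.6 °R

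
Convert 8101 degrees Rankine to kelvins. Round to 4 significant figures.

°R = K × 9/5.
Applying the formula gives 4501 K.

4501 K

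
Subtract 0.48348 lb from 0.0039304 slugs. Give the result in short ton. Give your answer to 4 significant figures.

-0.0001785 short ton

0.0039304 slug = 6.32284e-5 short ton and 0.48348 lb = 0.000241740 short ton.
6.32284e-5 − 0.000241740 ≈ -0.0001785 short ton.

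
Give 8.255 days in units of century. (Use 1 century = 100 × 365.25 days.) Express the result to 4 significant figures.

1 day = 2.73785e-5 centuries.
So 8.255 × 2.73785e-5 ≈ 0.0002260 century.

0.0002260 century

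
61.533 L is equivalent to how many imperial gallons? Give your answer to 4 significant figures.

1 liter = 0.219969 imp gal.
So 61.533 × 0.219969 ≈ 13.54 imp gal.

13.54 imperial gallons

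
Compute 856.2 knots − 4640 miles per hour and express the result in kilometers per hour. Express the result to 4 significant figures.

-5882 km/h

856.2 kn = 1585.68 km/h and 4640 mph = 7467.36 km/h.
1585.68 − 7467.36 ≈ -5882 km/h.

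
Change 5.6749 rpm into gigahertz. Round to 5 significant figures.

1 rpm = 1.66667e-11 GHz.
Thus 5.6749 × 1.66667e-11 ≈ 9.4582e-11 GHz.

9.4582e-11 GHz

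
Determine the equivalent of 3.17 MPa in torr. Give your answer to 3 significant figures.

23800 torr

1 MPa = 7500.62 torr.
Thus 3.17 × 7500.62 ≈ 23800 torr.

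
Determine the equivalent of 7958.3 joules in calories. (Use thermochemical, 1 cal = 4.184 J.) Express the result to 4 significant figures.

1902 cal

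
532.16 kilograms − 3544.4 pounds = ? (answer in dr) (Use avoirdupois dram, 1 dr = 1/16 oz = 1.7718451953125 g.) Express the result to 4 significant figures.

532.16 kg = 300342 dr and 3544.4 lb = 907366 dr.
300342 − 907366 ≈ -607000 dr.

-607000 drams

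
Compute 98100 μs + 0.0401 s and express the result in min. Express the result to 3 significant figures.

0.00230 min

98100 μs = 0.00163500 min and 0.0401 s = 0.000668333 min.
0.00163500 + 0.000668333 ≈ 0.00230 min.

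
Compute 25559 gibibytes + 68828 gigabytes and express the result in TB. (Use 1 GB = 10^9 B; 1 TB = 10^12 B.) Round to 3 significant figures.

96.3 TB

25559 GiB = 27.4438 TB and 68828 GB = 68.8280 TB.
27.4438 + 68.8280 ≈ 96.3 TB.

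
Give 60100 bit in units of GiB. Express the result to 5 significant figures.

1 bit = 1.164153e-10 gibibytes.
60100 × 1.164153e-10 ≈ 6.9966e-6 GiB.

6.9966e-6 GiB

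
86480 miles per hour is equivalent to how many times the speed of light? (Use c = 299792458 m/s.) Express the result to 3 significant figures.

0.000129 c

1 mph = 1.49116 × 10^-9 c.
Thus 86480 × 1.49116 × 10^-9 ≈ 0.000129 c.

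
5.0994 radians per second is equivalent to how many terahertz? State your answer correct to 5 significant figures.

8.1159e-13 terahertz

1 rad/s = 1.591549e-13 terahertz.
Thus 5.0994 × 1.591549e-13 ≈ 8.1159e-13 THz.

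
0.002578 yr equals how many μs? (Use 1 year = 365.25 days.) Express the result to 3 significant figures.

8.14 × 10^10 μs

1 year = 3.15576 × 10^13 microseconds.
Thus 0.002578 × 3.15576 × 10^13 ≈ 8.14 × 10^10 μs.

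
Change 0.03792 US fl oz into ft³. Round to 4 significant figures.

3.960e-5 cubic feet

1 US fl oz = 0.00104438 ft³.
So 0.03792 × 0.00104438 ≈ 3.960e-5 ft³.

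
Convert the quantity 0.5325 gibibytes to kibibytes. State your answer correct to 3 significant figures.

558000 KiB

1 gibibyte = 1.04858 × 10^6 KiB.
So 0.5325 × 1.04858 × 10^6 ≈ 558000 KiB.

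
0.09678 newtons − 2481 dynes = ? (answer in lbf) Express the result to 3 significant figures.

0.0162 lbf

0.09678 N = 0.0217570 lbf and 2481 dyn = 0.00557751 lbf.
0.0217570 − 0.00557751 ≈ 0.0162 lbf.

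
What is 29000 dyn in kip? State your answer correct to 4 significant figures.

1 dyne = 2.24809e-9 kip.
Thus 29000 × 2.24809e-9 ≈ 6.519e-5 kip.

6.519e-5 kip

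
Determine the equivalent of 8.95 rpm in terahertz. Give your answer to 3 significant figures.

1 rpm = 1.66667e-14 THz.
8.95 × 1.66667e-14 ≈ 1.49e-13 THz.

1.49e-13 terahertz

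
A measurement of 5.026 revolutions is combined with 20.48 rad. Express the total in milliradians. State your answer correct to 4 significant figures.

52060 mrad

5.026 rev = 31579.3 mrad and 20.48 rad = 20480.0 mrad.
31579.3 + 20480.0 ≈ 52060 mrad.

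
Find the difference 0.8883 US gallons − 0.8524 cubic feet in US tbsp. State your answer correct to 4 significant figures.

-1405 US tbsp

0.8883 US gal = 227.405 US tbsp and 0.8524 ft³ = 1632.36 US tbsp.
227.405 − 1632.36 ≈ -1405 US tbsp.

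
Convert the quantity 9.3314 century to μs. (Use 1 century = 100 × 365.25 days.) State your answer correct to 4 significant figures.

1 century = 3.15576 × 10^15 microseconds.
Thus 9.3314 × 3.15576 × 10^15 ≈ 2.945 × 10^16 μs.

2.945 × 10^16 microseconds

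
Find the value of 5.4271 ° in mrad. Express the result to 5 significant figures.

94.721 mrad

1 degree = 17.4533 milliradians.
Then 5.4271 × 17.4533 ≈ 94.721 mrad.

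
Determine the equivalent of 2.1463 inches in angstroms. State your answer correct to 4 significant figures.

5.452 × 10^8 angstroms

1 in = 2.54000 × 10^8 Å.
Then 2.1463 × 2.54000 × 10^8 ≈ 5.452 × 10^8 Å.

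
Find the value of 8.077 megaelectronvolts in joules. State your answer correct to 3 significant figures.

1.29 × 10^-12 J

1 megaelectronvolt = 1.60218 × 10^-13 joules.
8.077 × 1.60218 × 10^-13 ≈ 1.29 × 10^-12 J.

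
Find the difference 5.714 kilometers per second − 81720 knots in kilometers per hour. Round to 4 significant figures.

5.714 km/s = 20570.4 km/h and 81720 kn = 151345 km/h.
20570.4 − 151345 ≈ -130800 km/h.

-130800 km/h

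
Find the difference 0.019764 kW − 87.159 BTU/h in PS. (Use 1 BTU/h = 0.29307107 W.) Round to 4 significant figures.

-0.007858 PS

0.019764 kW = 0.0268716 PS and 87.159 BTU/h = 0.0347299 PS.
0.0268716 − 0.0347299 ≈ -0.007858 PS.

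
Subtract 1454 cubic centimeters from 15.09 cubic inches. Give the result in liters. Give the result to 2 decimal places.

15.09 in³ = 0.247281 L and 1454 cm³ = 1.45400 L.
0.247281 − 1.45400 ≈ -1.21 L.

-1.21 liters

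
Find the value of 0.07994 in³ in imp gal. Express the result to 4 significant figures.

0.0002882 imp gal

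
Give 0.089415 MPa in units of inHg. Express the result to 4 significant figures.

26.40 inHg

1 MPa = 295.300 inHg.
Thus 0.089415 × 295.300 ≈ 26.40 inHg.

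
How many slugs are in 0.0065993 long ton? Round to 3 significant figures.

1 long ton = 69.6213 slugs.
Thus 0.0065993 × 69.6213 ≈ 0.459 slug.

0.459 slugs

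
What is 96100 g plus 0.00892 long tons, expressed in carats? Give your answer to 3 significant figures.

526000 ct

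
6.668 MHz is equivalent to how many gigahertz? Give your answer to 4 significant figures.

0.006668 GHz

1 megahertz = 0.00100000 gigahertz.
So 6.668 × 0.00100000 ≈ 0.006668 GHz.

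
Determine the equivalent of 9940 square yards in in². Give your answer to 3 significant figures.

1 square yard = 1296.00 square inches.
Thus 9940 × 1296.00 ≈ 1.29e+7 in².

1.29e+7 in²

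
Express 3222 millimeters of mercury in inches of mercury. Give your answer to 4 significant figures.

126.9 inHg

1 millimeter of mercury = 0.0393701 inches of mercury.
Then 3222 × 0.0393701 ≈ 126.9 inHg.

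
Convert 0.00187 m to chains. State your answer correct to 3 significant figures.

1 meter = 0.0497097 chains.
0.00187 × 0.0497097 ≈ 9.30e-5 chain.

9.30e-5 chains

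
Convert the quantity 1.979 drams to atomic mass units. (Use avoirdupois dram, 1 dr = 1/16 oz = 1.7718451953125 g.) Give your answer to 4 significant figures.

2.112 × 10^24 atomic mass units

1 dram = 1.06703 × 10^24 atomic mass units.
So 1.979 × 1.06703 × 10^24 ≈ 2.112 × 10^24 u.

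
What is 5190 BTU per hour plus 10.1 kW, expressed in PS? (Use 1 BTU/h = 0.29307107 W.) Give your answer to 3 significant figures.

15.8 metric horsepower

5190 BTU/h = 2.06804 PS and 10.1 kW = 13.7322 PS.
2.06804 + 13.7322 ≈ 15.8 PS.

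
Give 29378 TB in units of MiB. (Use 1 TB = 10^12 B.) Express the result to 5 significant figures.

2.8017 × 10^10 MiB

1 terabyte = 953674 MiB.
Then 29378 × 953674 ≈ 2.8017 × 10^10 MiB.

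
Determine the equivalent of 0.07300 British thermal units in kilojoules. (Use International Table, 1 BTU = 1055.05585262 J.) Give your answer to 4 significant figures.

0.07702 kilojoules

1 British thermal unit = 1.05506 kJ.
Thus 0.07300 × 1.05506 ≈ 0.07702 kJ.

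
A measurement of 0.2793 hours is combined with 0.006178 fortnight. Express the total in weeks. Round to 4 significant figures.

0.01402 wk

0.2793 h = 0.00166250 wk and 0.006178 fortnight = 0.0123560 wk.
0.00166250 + 0.0123560 ≈ 0.01402 wk.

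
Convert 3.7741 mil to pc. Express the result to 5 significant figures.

3.1067e-21 parsecs

1 mil = 8.23158e-22 pc.
Thus 3.7741 × 8.23158e-22 ≈ 3.1067e-21 pc.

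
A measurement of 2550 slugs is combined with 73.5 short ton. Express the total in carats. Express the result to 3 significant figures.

2550 slug = 1.86072 × 10^8 ct and 73.5 short ton = 3.33390 × 10^8 ct.
1.86072 × 10^8 + 3.33390 × 10^8 ≈ 5.19 × 10^8 ct.

5.19 × 10^8 ct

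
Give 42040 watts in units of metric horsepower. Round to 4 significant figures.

1 W = 0.00135962 PS.
Then 42040 × 0.00135962 ≈ 57.16 PS.

57.16 PS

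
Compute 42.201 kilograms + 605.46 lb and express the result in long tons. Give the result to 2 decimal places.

42.201 kg = 0.0415345 long ton and 605.46 lb = 0.270295 long ton.
0.0415345 + 0.270295 ≈ 0.31 long ton.

0.31 long tons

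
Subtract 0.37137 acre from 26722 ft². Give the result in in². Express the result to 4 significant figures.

1.518 × 10^6 in²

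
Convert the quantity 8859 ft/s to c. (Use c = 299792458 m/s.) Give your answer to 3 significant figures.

1 ft/s = 1.01670 × 10^-9 times the speed of light.
8859 × 1.01670 × 10^-9 ≈ 9.01 × 10^-6 c.

9.01 × 10^-6 times the speed of light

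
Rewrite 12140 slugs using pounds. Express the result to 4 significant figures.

390600 pounds

1 slug = 32.1740 lb.
Thus 12140 × 32.1740 ≈ 390600 lb.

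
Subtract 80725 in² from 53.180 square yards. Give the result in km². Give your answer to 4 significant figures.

-7.615e-6 square kilometers

53.180 yd² = 4.44653e-5 km² and 80725 in² = 5.20805e-5 km².
4.44653e-5 − 5.20805e-5 ≈ -7.615e-6 km².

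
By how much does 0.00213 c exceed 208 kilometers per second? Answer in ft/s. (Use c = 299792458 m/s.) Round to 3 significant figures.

0.00213 c = 2.09501 × 10^6 ft/s and 208 km/s = 682415 ft/s.
2.09501 × 10^6 − 682415 ≈ 1.41 × 10^6 ft/s.

1.41 × 10^6 feet per second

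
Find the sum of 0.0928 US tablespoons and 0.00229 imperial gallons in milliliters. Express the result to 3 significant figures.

0.0928 US tbsp = 1.37221 mL and 0.00229 imp gal = 10.4105 mL.
1.37221 + 10.4105 ≈ 11.8 mL.

11.8 mL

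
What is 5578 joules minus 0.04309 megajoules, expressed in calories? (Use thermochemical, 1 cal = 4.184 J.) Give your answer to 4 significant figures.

-8966 calories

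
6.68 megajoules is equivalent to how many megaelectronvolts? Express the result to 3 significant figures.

1 MJ = 6.24151e+18 megaelectronvolts.
Thus 6.68 × 6.24151e+18 ≈ 4.17e+19 MeV.

4.17e+19 megaelectronvolts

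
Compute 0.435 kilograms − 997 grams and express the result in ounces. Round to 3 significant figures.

-19.8 oz

0.435 kg = 15.3442 oz and 997 g = 35.1681 oz.
15.3442 − 35.1681 ≈ -19.8 oz.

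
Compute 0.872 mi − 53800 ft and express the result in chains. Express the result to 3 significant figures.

-745 chain

0.872 mi = 69.7600 chain and 53800 ft = 815.152 chain.
69.7600 − 815.152 ≈ -745 chain.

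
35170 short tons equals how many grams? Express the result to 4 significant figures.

1 short ton = 907185 grams.
Thus 35170 × 907185 ≈ 3.191e+10 g.

3.191e+10 g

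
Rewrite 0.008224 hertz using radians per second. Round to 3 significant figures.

0.0517 radians per second

1 Hz = 6.28319 rad/s.
So 0.008224 × 6.28319 ≈ 0.0517 rad/s.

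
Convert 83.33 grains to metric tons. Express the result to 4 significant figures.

1 gr = 6.47989e-8 metric tons.
83.33 × 6.47989e-8 ≈ 5.400e-6 t.

5.400e-6 t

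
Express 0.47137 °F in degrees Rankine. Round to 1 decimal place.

°R = °F + 459.67.
Applying the formula gives 460.1 °R.

460.1 degrees Rankine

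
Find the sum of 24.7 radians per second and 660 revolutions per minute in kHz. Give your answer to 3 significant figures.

24.7 rad/s = 0.00393113 kHz and 660 rpm = 0.0110000 kHz.
0.00393113 + 0.0110000 ≈ 0.0149 kHz.

0.0149 kilohertz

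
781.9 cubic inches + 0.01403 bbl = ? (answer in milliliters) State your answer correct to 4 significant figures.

781.9 in³ = 12813.0 mL and 0.01403 bbl = 2230.59 mL.
12813.0 + 2230.59 ≈ 15040 mL.

15040 milliliters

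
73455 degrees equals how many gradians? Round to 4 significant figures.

1 degree = 1.11111 grad.
Thus 73455 × 1.11111 ≈ 81620 grad.

81620 gradians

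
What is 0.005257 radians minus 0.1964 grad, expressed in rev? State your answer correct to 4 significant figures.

0.0003457 rev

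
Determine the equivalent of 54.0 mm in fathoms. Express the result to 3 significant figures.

0.0295 fathoms

1 millimeter = 0.000546807 fathom.
Then 54.0 × 0.000546807 ≈ 0.0295 fathom.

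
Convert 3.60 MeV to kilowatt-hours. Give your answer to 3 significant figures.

1.60 × 10^-19 kWh

1 MeV = 4.45049 × 10^-20 kWh.
Thus 3.60 × 4.45049 × 10^-20 ≈ 1.60 × 10^-19 kWh.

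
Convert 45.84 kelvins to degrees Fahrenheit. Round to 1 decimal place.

-377.2 °F

K = (°F + 459.67) × 5/9.
Applying the formula gives -377.2 °F.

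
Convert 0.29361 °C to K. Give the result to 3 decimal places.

273.444 K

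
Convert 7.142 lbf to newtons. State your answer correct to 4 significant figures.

1 pound-force = 4.44822 N.
Thus 7.142 × 4.44822 ≈ 31.77 N.

31.77 N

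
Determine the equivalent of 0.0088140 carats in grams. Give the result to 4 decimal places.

0.0018 g

1 carat = 0.200000 g.
Then 0.0088140 × 0.200000 ≈ 0.0018 g.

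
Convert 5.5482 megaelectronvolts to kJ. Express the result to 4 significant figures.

1 megaelectronvolt = 1.60218e-16 kilojoules.
So 5.5482 × 1.60218e-16 ≈ 8.889e-16 kJ.

8.889e-16 kilojoules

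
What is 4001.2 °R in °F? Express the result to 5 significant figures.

3541.5 degrees Fahrenheit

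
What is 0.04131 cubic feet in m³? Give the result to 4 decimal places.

0.0012 cubic meters

1 ft³ = 0.0283168 m³.
Then 0.04131 × 0.0283168 ≈ 0.0012 m³.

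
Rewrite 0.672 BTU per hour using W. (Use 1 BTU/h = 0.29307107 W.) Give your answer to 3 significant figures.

0.197 watts

1 BTU/h = 0.293071 W.
Then 0.672 × 0.293071 ≈ 0.197 W.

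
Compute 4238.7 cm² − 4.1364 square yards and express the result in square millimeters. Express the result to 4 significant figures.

4238.7 cm² = 423870 mm² and 4.1364 yd² = 3.45856 × 10^6 mm².
423870 − 3.45856 × 10^6 ≈ -3.035 × 10^6 mm².

-3.035 × 10^6 square millimeters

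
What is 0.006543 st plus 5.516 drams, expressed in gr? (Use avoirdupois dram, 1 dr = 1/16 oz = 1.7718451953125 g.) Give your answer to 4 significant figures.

0.006543 st = 641.214 gr and 5.516 dr = 150.828 gr.
641.214 + 150.828 ≈ 792.0 gr.

792.0 grains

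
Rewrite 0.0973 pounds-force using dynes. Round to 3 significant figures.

1 lbf = 444822 dynes.
0.0973 × 444822 ≈ 43300 dyn.

43300 dynes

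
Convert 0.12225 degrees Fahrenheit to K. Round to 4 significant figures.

K = (°F + 459.67) × 5/9.
Applying the formula gives 255.4 K.

255.4 K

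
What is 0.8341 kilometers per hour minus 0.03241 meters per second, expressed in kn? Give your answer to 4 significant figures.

0.3874 knots

0.8341 km/h = 0.450378 kn and 0.03241 m/s = 0.0630000 kn.
0.450378 − 0.0630000 ≈ 0.3874 kn.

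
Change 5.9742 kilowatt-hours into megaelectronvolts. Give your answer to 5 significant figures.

1.3424 × 10^20 megaelectronvolts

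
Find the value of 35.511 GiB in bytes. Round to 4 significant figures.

3.813e+10 B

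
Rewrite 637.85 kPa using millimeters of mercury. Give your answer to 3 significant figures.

1 kilopascal = 7.50062 millimeters of mercury.
637.85 × 7.50062 ≈ 4780 mmHg.

4780 mmHg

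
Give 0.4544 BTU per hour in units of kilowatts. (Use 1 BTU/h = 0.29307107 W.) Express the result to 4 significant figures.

1 BTU/h = 0.000293071 kilowatts.
0.4544 × 0.000293071 ≈ 0.0001332 kW.

0.0001332 kilowatts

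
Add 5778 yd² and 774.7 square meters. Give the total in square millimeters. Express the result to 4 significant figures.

5778 yd² = 4.83114e+9 mm² and 774.7 m² = 7.74700e+8 mm².
4.83114e+9 + 7.74700e+8 ≈ 5.606e+9 mm².

5.606e+9 square millimeters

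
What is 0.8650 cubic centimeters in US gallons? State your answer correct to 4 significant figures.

0.0002285 US gal

1 cm³ = 0.000264172 US gallons.
Then 0.8650 × 0.000264172 ≈ 0.0002285 US gal.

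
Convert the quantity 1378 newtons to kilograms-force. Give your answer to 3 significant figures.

1 newton = 0.101972 kilograms-force.
Thus 1378 × 0.101972 ≈ 141 kgf.

141 kilograms-force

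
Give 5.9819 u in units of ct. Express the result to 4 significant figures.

4.967 × 10^-23 ct

1 u = 8.30270 × 10^-24 carats.
Thus 5.9819 × 8.30270 × 10^-24 ≈ 4.967 × 10^-23 ct.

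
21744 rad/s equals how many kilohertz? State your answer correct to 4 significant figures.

1 radian per second = 0.000159155 kilohertz.
Thus 21744 × 0.000159155 ≈ 3.461 kHz.

3.461 kHz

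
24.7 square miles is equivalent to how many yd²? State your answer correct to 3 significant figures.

1 square mile = 3.09760e+6 yd².
24.7 × 3.09760e+6 ≈ 7.65e+7 yd².

7.65e+7 yd²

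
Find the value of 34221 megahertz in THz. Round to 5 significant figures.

0.034221 THz

1 megahertz = 1.00000 × 10^-6 THz.
Then 34221 × 1.00000 × 10^-6 ≈ 0.034221 THz.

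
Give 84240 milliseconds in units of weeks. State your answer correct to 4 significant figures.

0.0001393 wk

1 ms = 1.65344 × 10^-9 weeks.
Then 84240 × 1.65344 × 10^-9 ≈ 0.0001393 wk.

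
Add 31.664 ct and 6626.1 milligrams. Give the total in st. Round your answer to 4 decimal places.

0.0020 st

31.664 ct = 0.000997245 st and 6626.1 mg = 0.00104343 st.
0.000997245 + 0.00104343 ≈ 0.0020 st.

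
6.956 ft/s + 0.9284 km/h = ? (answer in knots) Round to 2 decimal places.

6.956 ft/s = 4.12132 kn and 0.9284 km/h = 0.501296 kn.
4.12132 + 0.501296 ≈ 4.62 kn.

4.62 knots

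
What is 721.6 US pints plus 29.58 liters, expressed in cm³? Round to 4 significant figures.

371000 cm³

721.6 US pt = 341444 cm³ and 29.58 L = 29580.0 cm³.
341444 + 29580.0 ≈ 371000 cm³.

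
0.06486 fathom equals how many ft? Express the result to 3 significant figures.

0.389 feet

1 fathom = 6.00000 feet.
Thus 0.06486 × 6.00000 ≈ 0.389 ft.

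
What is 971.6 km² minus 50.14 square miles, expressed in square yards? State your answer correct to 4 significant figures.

971.6 km² = 1.16202e+9 yd² and 50.14 mi² = 1.55314e+8 yd².
1.16202e+9 − 1.55314e+8 ≈ 1.007e+9 yd².

1.007e+9 square yards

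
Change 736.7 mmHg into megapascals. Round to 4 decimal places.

0.0982 MPa

1 mmHg = 0.000133322 MPa.
Thus 736.7 × 0.000133322 ≈ 0.0982 MPa.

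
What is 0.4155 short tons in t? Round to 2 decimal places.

0.38 t

1 short ton = 0.907185 t.
So 0.4155 × 0.907185 ≈ 0.38 t.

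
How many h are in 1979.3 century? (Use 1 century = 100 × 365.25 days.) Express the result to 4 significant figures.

1 century = 876600 h.
Then 1979.3 × 876600 ≈ 1.735 × 10^9 h.

1.735 × 10^9 h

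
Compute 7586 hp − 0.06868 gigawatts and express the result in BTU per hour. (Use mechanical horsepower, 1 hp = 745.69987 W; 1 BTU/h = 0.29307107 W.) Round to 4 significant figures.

7586 hp = 1.93021 × 10^7 BTU/h and 0.06868 GW = 2.34346 × 10^8 BTU/h.
1.93021 × 10^7 − 2.34346 × 10^8 ≈ -2.150 × 10^8 BTU/h.

-2.150 × 10^8 BTU per hour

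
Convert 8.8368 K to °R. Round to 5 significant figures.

°R = K × 9/5.
Applying the formula gives 15.906 °R.

15.906 °R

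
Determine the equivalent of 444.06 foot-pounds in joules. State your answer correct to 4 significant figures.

1 ft·lbf = 1.35582 joules.
Thus 444.06 × 1.35582 ≈ 602.1 J.

602.1 J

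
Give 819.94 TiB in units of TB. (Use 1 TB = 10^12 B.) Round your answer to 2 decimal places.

1 tebibyte = 1.09951 terabytes.
So 819.94 × 1.09951 ≈ 901.53 TB.

901.53 TB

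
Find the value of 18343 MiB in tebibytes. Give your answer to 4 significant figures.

0.01749 TiB

1 MiB = 9.53674 × 10^-7 TiB.
So 18343 × 9.53674 × 10^-7 ≈ 0.01749 TiB.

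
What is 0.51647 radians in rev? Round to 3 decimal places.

1 radian = 0.159155 rev.
Thus 0.51647 × 0.159155 ≈ 0.082 rev.

0.082 rev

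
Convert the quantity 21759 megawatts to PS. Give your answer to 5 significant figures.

2.9584e+7 PS

1 MW = 1359.62 metric horsepower.
So 21759 × 1359.62 ≈ 2.9584e+7 PS.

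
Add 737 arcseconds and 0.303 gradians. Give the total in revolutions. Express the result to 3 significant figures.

0.00133 revolutions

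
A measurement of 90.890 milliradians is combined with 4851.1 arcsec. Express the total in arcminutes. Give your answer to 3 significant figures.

90.890 mrad = 312.457 arcmin and 4851.1 arcsec = 80.8517 arcmin.
312.457 + 80.8517 ≈ 393 arcmin.

393 arcmin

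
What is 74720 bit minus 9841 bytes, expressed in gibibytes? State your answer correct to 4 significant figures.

-4.666 × 10^-7 gibibytes

74720 bit = 8.69855 × 10^-6 GiB and 9841 B = 9.16515 × 10^-6 GiB.
8.69855 × 10^-6 − 9.16515 × 10^-6 ≈ -4.666 × 10^-7 GiB.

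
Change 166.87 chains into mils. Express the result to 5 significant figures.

1.3216e+8 mil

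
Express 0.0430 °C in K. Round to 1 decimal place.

273.2 K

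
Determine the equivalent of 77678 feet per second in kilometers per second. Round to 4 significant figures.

1 foot per second = 0.000304800 km/s.
So 77678 × 0.000304800 ≈ 23.68 km/s.

23.68 km/s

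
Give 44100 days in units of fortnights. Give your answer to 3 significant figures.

1 d = 0.0714286 fortnight.
So 44100 × 0.0714286 ≈ 3150 fortnight.

3150 fortnights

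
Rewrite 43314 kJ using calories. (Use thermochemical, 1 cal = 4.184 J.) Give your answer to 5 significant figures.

1.0352e+7 calories

1 kilojoule = 239.006 cal.
Then 43314 × 239.006 ≈ 1.0352e+7 cal.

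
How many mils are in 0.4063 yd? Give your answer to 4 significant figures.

1 yard = 36000.0 mils.
So 0.4063 × 36000.0 ≈ 14630 mil.

14630 mils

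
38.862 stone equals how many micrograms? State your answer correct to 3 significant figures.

2.47e+11 micrograms

1 stone = 6.35029e+9 micrograms.
Thus 38.862 × 6.35029e+9 ≈ 2.47e+11 μg.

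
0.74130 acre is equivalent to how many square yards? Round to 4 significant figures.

3588 square yards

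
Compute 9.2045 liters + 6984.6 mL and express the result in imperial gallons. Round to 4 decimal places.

3.5611 imperial gallons

9.2045 L = 2.02471 imp gal and 6984.6 mL = 1.53640 imp gal.
2.02471 + 1.53640 ≈ 3.5611 imp gal.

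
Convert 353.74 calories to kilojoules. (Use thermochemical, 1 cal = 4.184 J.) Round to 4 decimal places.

1 calorie = 0.00418400 kJ.
Then 353.74 × 0.00418400 ≈ 1.4800 kJ.

1.4800 kJ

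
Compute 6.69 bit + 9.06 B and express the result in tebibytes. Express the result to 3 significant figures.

6.69 bit = 7.60565e-13 TiB and 9.06 B = 8.24002e-12 TiB.
7.60565e-13 + 8.24002e-12 ≈ 9.00e-12 TiB.

9.00e-12 tebibytes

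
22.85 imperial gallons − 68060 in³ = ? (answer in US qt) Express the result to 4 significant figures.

-1069 US quarts

22.85 imp gal = 109.767 US qt and 68060 in³ = 1178.53 US qt.
109.767 − 1178.53 ≈ -1069 US qt.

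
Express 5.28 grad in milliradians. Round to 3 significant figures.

1 gradian = 15.7080 milliradians.
So 5.28 × 15.7080 ≈ 82.9 mrad.

82.9 mrad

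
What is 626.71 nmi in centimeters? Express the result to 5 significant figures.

1.1607e+8 centimeters

1 nautical mile = 185200 centimeters.
Then 626.71 × 185200 ≈ 1.1607e+8 cm.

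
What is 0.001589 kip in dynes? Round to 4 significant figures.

1 kip = 4.44822 × 10^8 dyn.
Thus 0.001589 × 4.44822 × 10^8 ≈ 706800 dyn.

706800 dyn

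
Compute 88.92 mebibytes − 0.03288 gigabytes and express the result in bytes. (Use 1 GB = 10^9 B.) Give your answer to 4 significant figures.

88.92 MiB = 9.32394e+7 B and 0.03288 GB = 3.28800e+7 B.
9.32394e+7 − 3.28800e+7 ≈ 6.036e+7 B.

6.036e+7 bytes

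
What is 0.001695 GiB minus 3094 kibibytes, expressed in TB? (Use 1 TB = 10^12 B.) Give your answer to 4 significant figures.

-1.348e-6 terabytes

0.001695 GiB = 1.81999e-6 TB and 3094 KiB = 3.16826e-6 TB.
1.81999e-6 − 3.16826e-6 ≈ -1.348e-6 TB.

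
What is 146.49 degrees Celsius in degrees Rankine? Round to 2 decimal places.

°R = (°C + 273.15) × 9/5.
Applying the formula gives 755.35 °R.

755.35 degrees Rankine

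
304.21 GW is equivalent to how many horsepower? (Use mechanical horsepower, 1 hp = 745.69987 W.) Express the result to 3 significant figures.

4.08 × 10^8 hp

1 gigawatt = 1.34102 × 10^6 hp.
304.21 × 1.34102 × 10^6 ≈ 4.08 × 10^8 hp.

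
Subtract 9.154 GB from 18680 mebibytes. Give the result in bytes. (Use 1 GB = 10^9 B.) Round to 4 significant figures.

18680 MiB = 1.95874e+10 B and 9.154 GB = 9.15400e+9 B.
1.95874e+10 − 9.15400e+9 ≈ 1.043e+10 B.

1.043e+10 B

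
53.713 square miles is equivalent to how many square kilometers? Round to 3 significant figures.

1 mi² = 2.58999 square kilometers.
53.713 × 2.58999 ≈ 139 km².

139 km²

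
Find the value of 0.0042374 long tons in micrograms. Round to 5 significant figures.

1 long ton = 1.01605e+12 micrograms.
Then 0.0042374 × 1.01605e+12 ≈ 4.3054e+9 μg.

4.3054e+9 μg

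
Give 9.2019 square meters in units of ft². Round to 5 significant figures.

99.048 ft²

1 m² = 10.7639 ft².
9.2019 × 10.7639 ≈ 99.048 ft².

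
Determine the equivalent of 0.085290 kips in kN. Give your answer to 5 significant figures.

1 kip = 4.44822 kilonewtons.
0.085290 × 4.44822 ≈ 0.37939 kN.

0.37939 kN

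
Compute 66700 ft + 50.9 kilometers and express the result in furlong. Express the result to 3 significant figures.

66700 ft = 101.061 furlong and 50.9 km = 253.022 furlong.
101.061 + 253.022 ≈ 354 furlong.

354 furlongs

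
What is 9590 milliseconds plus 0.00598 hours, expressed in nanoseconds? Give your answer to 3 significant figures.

9590 ms = 9.59000e+9 ns and 0.00598 h = 2.15280e+10 ns.
9.59000e+9 + 2.15280e+10 ≈ 3.11e+10 ns.

3.11e+10 nanoseconds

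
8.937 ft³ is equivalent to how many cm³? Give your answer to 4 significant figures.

253100 cubic centimeters

1 cubic foot = 28316.8 cubic centimeters.
So 8.937 × 28316.8 ≈ 253100 cm³.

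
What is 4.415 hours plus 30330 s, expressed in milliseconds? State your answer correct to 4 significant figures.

4.415 h = 1.58940e+7 ms and 30330 s = 3.03300e+7 ms.
1.58940e+7 + 3.03300e+7 ≈ 4.622e+7 ms.

4.622e+7 ms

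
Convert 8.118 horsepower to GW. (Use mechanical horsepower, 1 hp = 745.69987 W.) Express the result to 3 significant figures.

6.05e-6 gigawatts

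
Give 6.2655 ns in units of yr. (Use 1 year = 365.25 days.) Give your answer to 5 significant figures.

1 ns = 3.16881 × 10^-17 yr.
Thus 6.2655 × 3.16881 × 10^-17 ≈ 1.9854 × 10^-16 yr.

1.9854 × 10^-16 yr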